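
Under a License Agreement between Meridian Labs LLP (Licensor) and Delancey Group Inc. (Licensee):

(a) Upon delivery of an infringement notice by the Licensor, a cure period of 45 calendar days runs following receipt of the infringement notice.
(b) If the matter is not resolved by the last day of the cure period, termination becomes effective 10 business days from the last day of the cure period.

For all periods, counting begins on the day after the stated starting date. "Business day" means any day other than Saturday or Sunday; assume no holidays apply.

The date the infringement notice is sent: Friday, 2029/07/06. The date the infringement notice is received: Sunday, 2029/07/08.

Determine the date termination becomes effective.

The last day of the cure period: 45 calendar days after 2029/07/08 is 2029/08/22.
The date termination becomes effective: 10 business days after Wednesday, 2029/08/22, skipping weekends — Aug 23, Aug 24, Aug 27, Aug 28, Aug 29, Aug 30, Aug 31, Sep 3, Sep 4, Sep 5 — lands on Wednesday, 2029/09/05.

2029/09/05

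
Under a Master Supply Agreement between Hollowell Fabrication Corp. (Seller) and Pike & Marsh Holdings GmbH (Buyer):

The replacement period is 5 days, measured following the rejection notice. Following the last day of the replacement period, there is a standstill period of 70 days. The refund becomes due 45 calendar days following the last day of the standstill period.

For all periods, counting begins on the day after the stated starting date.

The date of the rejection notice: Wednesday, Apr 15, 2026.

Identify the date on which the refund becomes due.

The last day of the replacement period: Apr 15, 2026 + 5 days = Apr 20, 2026.
The last day of the standstill period: 70 calendar days after Apr 20, 2026 is Jun 29, 2026.
The date on which the refund becomes due: Jun 29, 2026 + 45 days = Aug 13, 2026.

Aug 13, 2026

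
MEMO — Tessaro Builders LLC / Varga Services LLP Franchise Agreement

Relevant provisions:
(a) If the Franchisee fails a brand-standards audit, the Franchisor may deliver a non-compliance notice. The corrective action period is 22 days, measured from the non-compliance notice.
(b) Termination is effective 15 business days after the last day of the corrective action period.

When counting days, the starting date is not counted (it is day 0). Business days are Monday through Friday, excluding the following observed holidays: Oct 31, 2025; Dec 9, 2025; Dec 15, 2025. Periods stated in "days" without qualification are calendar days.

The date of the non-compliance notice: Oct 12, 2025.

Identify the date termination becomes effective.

Nov 24, 2025

Adding 22 calendar days to Oct 12, 2025 gives Nov 3, 2025, which is the last day of the corrective action period.
The date termination becomes effective: counting 15 business days from Monday, Nov 3, 2025 (Nov 4, Nov 5, Nov 6, Nov 7, …, Nov 20, Nov 21, Nov 24, skipping weekends) reaches Monday, Nov 24, 2025.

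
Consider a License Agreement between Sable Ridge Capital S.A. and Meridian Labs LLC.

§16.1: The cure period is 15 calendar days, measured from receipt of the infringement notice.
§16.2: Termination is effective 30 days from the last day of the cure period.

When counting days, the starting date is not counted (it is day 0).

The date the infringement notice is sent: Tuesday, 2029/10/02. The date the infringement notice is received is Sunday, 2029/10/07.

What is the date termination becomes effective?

2029/11/21

Adding 15 calendar days to 2029/10/07 gives 2029/10/22, which is the last day of the cure period.
The date termination becomes effective: 30 calendar days after 2029/10/22 is 2029/11/21.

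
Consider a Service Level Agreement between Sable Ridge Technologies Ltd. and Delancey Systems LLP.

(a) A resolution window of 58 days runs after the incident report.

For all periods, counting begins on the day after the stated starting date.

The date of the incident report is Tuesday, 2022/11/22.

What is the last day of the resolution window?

2023/01/19

The last day of the resolution window: 2022/11/22 + 58 days = 2023/01/19.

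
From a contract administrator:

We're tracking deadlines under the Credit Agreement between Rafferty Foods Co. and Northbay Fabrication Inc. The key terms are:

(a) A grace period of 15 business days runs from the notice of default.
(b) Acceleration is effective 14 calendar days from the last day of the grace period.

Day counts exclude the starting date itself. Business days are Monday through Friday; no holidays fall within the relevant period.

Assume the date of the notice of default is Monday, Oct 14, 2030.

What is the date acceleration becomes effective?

From Monday, Oct 14, 2030, 15 business days (Oct 15, Oct 16, Oct 17, Oct 18, …, Oct 31, Nov 1, Nov 4, skipping weekends) brings us to Monday, Nov 4, 2030, which is the last day of the grace period.
The date acceleration becomes effective: 14 calendar days after Nov 4, 2030 is Nov 18, 2030.

Nov 18, 2030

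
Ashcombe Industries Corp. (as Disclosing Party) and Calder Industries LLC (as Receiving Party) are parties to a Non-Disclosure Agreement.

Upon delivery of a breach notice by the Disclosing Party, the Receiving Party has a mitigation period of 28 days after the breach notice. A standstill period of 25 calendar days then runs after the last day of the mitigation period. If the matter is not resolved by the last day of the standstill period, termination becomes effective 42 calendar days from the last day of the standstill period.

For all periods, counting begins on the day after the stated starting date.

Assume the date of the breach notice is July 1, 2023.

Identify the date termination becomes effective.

October 4, 2023

Adding 28 calendar days to July 1, 2023 gives July 29, 2023, which is the last day of the mitigation period.
The last day of the standstill period: July 29, 2023 + 25 days = August 23, 2023.
The date termination becomes effective: August 23, 2023 + 42 days = October 4, 2023.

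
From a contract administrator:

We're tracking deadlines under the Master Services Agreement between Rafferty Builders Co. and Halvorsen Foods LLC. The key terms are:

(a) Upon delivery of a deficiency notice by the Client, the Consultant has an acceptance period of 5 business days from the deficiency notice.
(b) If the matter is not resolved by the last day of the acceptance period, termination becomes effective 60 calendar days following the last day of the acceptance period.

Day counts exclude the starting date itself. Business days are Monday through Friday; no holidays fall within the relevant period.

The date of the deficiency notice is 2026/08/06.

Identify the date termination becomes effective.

2026/10/12

The last day of the acceptance period: 5 business days after Thursday, 2026/08/06, skipping weekends — Aug 7, Aug 10, Aug 11, Aug 12, Aug 13 — lands on Thursday, 2026/08/13.
The date termination becomes effective: 2026/08/13 + 60 days = 2026/10/12.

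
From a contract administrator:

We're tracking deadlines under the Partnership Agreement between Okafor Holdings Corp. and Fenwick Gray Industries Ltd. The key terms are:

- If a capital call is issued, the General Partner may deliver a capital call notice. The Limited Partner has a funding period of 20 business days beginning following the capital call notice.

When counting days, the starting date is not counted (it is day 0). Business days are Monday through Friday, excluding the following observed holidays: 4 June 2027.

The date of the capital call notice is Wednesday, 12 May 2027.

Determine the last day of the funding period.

The last day of the funding period: 20 business days after Wednesday, 12 May 2027, skipping weekends and the listed holiday on Jun 4 — May 13, May 14, May 17, May 18, …, Jun 8, Jun 9, Jun 10 — lands on Thursday, 10 June 2027.

10 June 2027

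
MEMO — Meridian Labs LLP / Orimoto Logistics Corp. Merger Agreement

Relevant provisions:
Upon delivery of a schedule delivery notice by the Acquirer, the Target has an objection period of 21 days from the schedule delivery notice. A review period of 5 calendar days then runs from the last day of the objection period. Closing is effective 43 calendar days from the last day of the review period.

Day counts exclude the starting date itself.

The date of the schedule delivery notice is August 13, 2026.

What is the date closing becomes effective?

Adding 21 calendar days to August 13, 2026 gives September 3, 2026, which is the last day of the objection period.
The last day of the review period: 5 calendar days after September 3, 2026 is September 8, 2026.
The date closing becomes effective: September 8, 2026 + 43 days = October 21, 2026.

October 21, 2026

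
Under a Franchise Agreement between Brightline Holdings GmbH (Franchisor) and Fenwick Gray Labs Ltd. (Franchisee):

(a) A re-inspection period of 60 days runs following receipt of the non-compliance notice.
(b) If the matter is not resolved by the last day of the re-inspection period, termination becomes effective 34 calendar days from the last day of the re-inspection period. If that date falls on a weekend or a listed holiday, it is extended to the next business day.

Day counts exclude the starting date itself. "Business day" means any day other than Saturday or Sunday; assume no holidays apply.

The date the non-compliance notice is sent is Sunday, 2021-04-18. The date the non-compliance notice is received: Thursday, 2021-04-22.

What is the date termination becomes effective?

2021-07-26

The last day of the re-inspection period: 2021-04-22 + 60 days = 2021-06-21.
Adding 34 calendar days to 2021-06-21 gives 2021-07-25, which is the date termination becomes effective. That falls on a Sunday, so it rolls to the next business day, Monday, 2021-07-26.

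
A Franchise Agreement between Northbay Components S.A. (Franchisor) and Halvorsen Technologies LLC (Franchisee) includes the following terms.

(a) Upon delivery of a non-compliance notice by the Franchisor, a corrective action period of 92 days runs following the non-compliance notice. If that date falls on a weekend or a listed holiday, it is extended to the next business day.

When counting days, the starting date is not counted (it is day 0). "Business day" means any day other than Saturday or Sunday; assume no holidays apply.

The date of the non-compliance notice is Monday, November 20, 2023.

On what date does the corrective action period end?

The last day of the corrective action period: 92 calendar days after November 20, 2023 is February 20, 2024. February 20, 2024 is a Tuesday, so no roll-forward applies.

February 20, 2024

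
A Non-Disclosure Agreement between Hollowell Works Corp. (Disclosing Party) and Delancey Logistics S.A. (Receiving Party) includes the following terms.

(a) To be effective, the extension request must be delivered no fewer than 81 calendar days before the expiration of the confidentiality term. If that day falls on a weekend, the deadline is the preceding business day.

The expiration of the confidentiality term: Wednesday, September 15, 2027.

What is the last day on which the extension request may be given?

September 15, 2027 minus 81 days is June 26, 2027. That is a Saturday, so the deadline moves back to Friday, June 25, 2027.

June 25, 2027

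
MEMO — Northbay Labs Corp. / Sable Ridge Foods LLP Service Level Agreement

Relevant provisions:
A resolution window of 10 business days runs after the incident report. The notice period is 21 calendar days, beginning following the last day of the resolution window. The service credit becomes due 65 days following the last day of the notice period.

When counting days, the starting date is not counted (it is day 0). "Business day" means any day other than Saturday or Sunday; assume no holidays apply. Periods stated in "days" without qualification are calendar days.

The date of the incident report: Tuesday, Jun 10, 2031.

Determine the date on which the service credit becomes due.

The last day of the resolution window: counting 10 business days from Tuesday, Jun 10, 2031 (Jun 11, Jun 12, Jun 13, Jun 16, Jun 17, Jun 18, Jun 19, Jun 20, Jun 23, Jun 24, skipping weekends) reaches Tuesday, Jun 24, 2031.
Adding 21 calendar days to Jun 24, 2031 gives Jul 15, 2031, which is the last day of the notice period.
The date on which the service credit becomes due: Jul 15, 2031 + 65 days = Sep 18, 2031.

Sep 18, 2031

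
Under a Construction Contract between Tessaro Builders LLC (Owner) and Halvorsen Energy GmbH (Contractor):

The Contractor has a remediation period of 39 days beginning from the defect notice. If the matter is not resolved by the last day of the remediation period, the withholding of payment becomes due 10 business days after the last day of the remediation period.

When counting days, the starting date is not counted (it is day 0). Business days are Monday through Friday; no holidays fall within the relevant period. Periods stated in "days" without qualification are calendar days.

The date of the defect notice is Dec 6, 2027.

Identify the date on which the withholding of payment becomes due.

Jan 28, 2028

The last day of the remediation period: Dec 6, 2027 + 39 days = Jan 14, 2028.
From Friday, Jan 14, 2028, 10 business days (Jan 17, Jan 18, Jan 19, Jan 20, Jan 21, Jan 24, Jan 25, Jan 26, Jan 27, Jan 28, skipping weekends) brings us to Friday, Jan 28, 2028, which is the date on which the withholding of payment becomes due.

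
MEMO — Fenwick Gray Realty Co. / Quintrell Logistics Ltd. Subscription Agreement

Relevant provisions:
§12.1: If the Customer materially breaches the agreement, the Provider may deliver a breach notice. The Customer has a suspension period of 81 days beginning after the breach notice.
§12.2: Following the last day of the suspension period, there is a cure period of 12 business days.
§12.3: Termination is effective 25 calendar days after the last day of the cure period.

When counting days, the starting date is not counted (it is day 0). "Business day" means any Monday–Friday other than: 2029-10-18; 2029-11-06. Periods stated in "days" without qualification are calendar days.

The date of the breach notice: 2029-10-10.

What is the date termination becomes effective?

2030-02-09

The last day of the suspension period: 2029-10-10 + 81 days = 2029-12-30.
From Sunday, 2029-12-30, 12 business days (Dec 31, Jan 1, Jan 2, Jan 3, …, Jan 11, Jan 14, Jan 15, skipping weekends) brings us to Tuesday, 2030-01-15, which is the last day of the cure period.
The date termination becomes effective: 25 calendar days after 2030-01-15 is 2030-02-09.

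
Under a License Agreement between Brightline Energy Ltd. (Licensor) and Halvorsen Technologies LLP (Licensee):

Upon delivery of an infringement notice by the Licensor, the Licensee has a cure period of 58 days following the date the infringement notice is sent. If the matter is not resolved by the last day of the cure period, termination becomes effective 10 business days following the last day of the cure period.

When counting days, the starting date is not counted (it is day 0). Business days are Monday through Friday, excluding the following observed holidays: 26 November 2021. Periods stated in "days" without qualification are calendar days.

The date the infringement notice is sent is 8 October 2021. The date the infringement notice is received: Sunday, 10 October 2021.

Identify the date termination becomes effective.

The last day of the cure period: 8 October 2021 + 58 days = 5 December 2021.
The date termination becomes effective: counting 10 business days from Sunday, 5 December 2021 (Dec 6, Dec 7, Dec 8, Dec 9, Dec 10, Dec 13, Dec 14, Dec 15, Dec 16, Dec 17, skipping weekends) reaches Friday, 17 December 2021.

17 December 2021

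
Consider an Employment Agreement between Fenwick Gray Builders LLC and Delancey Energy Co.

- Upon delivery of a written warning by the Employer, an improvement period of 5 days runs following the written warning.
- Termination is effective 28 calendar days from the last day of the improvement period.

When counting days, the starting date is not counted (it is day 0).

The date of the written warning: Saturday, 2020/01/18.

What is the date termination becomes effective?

The last day of the improvement period: 2020/01/18 + 5 days = 2020/01/23.
Adding 28 calendar days to 2020/01/23 gives 2020/02/20, which is the date termination becomes effective.

2020/02/20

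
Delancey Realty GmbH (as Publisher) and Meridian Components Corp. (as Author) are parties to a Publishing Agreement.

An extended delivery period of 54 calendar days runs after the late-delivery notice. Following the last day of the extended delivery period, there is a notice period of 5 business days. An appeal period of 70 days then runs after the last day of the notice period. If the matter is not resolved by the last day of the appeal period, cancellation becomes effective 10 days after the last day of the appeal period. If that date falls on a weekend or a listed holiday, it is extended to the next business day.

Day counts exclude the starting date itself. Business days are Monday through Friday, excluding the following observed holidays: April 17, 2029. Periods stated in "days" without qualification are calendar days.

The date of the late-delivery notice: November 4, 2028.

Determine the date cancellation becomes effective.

Adding 54 calendar days to November 4, 2028 gives December 28, 2028, which is the last day of the extended delivery period.
From Thursday, December 28, 2028, 5 business days (Dec 29, Jan 1, Jan 2, Jan 3, Jan 4, skipping weekends) brings us to Thursday, January 4, 2029, which is the last day of the notice period.
The last day of the appeal period: 70 calendar days after January 4, 2029 is March 15, 2029.
The date cancellation becomes effective: 10 calendar days after March 15, 2029 is March 25, 2029. That falls on a Sunday, so it rolls to the next business day, Monday, March 26, 2029.

March 26, 2029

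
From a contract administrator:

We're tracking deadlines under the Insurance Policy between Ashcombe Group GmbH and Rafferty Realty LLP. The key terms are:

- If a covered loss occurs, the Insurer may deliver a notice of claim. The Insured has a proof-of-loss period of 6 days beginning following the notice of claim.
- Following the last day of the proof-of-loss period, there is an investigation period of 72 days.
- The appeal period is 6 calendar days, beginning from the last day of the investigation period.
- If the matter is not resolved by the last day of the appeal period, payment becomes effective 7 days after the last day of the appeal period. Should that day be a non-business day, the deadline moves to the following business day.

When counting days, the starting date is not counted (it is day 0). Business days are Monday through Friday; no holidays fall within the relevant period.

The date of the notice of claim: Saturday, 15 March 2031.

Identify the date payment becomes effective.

16 June 2031

Adding 6 calendar days to 15 March 2031 gives 21 March 2031, which is the last day of the proof-of-loss period.
Adding 72 calendar days to 21 March 2031 gives 1 June 2031, which is the last day of the investigation period.
The last day of the appeal period: 6 calendar days after 1 June 2031 is 7 June 2031.
The date payment becomes effective: 7 June 2031 + 7 days = 14 June 2031. That falls on a Saturday, so it rolls to the next business day, Monday, 16 June 2031.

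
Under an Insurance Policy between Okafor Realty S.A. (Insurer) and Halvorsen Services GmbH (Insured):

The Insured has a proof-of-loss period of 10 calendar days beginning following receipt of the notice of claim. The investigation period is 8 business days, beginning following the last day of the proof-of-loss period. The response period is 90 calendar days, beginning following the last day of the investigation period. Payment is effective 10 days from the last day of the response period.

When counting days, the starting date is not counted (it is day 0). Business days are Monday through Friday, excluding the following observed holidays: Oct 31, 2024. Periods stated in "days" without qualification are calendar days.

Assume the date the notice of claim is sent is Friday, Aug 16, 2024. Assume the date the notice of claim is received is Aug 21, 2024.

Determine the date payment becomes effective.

Adding 10 calendar days to Aug 21, 2024 gives Aug 31, 2024, which is the last day of the proof-of-loss period.
The last day of the investigation period: 8 business days after Saturday, Aug 31, 2024, skipping weekends — Sep 2, Sep 3, Sep 4, Sep 5, Sep 6, Sep 9, Sep 10, Sep 11 — lands on Wednesday, Sep 11, 2024.
Adding 90 calendar days to Sep 11, 2024 gives Dec 10, 2024, which is the last day of the response period.
The date payment becomes effective: Dec 10, 2024 + 10 days = Dec 20, 2024.

Dec 20, 2024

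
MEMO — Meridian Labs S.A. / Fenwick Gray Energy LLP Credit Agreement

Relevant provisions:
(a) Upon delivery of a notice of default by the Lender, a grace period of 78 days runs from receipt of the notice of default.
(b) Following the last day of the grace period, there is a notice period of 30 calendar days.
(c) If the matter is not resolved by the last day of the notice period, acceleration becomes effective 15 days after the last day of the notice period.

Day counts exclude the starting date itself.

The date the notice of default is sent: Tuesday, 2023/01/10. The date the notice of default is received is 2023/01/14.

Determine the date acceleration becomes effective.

The last day of the grace period: 78 calendar days after 2023/01/14 is 2023/04/02.
The last day of the notice period: 2023/04/02 + 30 days = 2023/05/02.
The date acceleration becomes effective: 2023/05/02 + 15 days = 2023/05/17.

2023/05/17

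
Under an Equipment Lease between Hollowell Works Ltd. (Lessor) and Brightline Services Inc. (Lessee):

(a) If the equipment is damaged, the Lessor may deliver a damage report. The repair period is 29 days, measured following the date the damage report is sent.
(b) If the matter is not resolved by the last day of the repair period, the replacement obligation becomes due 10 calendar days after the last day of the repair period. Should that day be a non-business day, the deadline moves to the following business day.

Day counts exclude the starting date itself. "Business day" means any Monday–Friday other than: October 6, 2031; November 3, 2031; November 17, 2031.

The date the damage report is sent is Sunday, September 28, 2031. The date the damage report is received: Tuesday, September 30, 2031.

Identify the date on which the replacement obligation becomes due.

November 6, 2031

Adding 29 calendar days to September 28, 2031 gives October 27, 2031, which is the last day of the repair period.
The date on which the replacement obligation becomes due: 10 calendar days after October 27, 2031 is November 6, 2031. November 6, 2031 is a Thursday and is not a listed holiday, so no roll-forward applies.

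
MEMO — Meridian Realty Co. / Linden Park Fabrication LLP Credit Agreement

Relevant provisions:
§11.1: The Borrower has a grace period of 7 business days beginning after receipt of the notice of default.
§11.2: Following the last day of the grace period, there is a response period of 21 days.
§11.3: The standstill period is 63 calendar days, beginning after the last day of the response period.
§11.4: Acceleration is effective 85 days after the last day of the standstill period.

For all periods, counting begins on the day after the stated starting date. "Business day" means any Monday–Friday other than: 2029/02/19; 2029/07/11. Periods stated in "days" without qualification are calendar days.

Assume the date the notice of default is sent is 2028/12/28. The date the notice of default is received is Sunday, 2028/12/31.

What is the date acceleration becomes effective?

The last day of the grace period: counting 7 business days from Sunday, 2028/12/31 (Jan 1, Jan 2, Jan 3, Jan 4, Jan 5, Jan 8, Jan 9, skipping weekends) reaches Tuesday, 2029/01/09.
The last day of the response period: 21 calendar days after 2029/01/09 is 2029/01/30.
The last day of the standstill period: 63 calendar days after 2029/01/30 is 2029/04/03.
The date acceleration becomes effective: 85 calendar days after 2029/04/03 is 2029/06/27.

2029/06/27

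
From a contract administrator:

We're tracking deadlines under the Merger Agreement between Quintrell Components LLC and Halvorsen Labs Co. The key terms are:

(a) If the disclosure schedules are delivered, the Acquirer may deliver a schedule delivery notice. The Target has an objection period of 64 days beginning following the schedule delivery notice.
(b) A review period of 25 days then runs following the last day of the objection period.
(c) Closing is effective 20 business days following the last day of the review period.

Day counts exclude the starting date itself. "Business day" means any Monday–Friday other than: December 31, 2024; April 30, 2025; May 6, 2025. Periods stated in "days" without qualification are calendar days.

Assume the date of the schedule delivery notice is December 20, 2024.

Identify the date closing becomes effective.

April 16, 2025

The last day of the objection period: December 20, 2024 + 64 days = February 22, 2025.
Adding 25 calendar days to February 22, 2025 gives March 19, 2025, which is the last day of the review period.
The date closing becomes effective: 20 business days after Wednesday, March 19, 2025, skipping weekends — Mar 20, Mar 21, Mar 24, Mar 25, …, Apr 14, Apr 15, Apr 16 — lands on Wednesday, April 16, 2025.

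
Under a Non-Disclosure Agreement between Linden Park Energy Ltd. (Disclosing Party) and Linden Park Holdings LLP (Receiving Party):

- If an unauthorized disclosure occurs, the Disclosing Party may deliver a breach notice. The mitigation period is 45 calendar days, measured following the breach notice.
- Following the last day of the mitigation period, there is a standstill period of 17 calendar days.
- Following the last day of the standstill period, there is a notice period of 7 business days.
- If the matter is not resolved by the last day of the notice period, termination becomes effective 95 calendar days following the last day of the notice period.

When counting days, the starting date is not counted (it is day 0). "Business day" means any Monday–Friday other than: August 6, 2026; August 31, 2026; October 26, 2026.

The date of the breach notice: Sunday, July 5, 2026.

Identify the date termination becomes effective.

Adding 45 calendar days to July 5, 2026 gives August 19, 2026, which is the last day of the mitigation period.
Adding 17 calendar days to August 19, 2026 gives September 5, 2026, which is the last day of the standstill period.
The last day of the notice period: counting 7 business days from Saturday, September 5, 2026 (Sep 7, Sep 8, Sep 9, Sep 10, Sep 11, Sep 14, Sep 15, skipping weekends) reaches Tuesday, September 15, 2026.
Adding 95 calendar days to September 15, 2026 gives December 19, 2026, which is the date termination becomes effective.

December 19, 2026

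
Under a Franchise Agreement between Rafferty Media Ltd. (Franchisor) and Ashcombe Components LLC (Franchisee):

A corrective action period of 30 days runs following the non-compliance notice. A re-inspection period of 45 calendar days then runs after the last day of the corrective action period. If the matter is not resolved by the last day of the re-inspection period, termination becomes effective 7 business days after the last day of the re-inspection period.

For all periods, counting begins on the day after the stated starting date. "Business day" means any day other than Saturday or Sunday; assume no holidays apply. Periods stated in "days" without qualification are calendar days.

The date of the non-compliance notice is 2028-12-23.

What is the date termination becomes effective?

Adding 30 calendar days to 2028-12-23 gives 2029-01-22, which is the last day of the corrective action period.
The last day of the re-inspection period: 2029-01-22 + 45 days = 2029-03-08.
The date termination becomes effective: 7 business days after Thursday, 2029-03-08, skipping weekends — Mar 9, Mar 12, Mar 13, Mar 14, Mar 15, Mar 16, Mar 19 — lands on Monday, 2029-03-19.

2029-03-19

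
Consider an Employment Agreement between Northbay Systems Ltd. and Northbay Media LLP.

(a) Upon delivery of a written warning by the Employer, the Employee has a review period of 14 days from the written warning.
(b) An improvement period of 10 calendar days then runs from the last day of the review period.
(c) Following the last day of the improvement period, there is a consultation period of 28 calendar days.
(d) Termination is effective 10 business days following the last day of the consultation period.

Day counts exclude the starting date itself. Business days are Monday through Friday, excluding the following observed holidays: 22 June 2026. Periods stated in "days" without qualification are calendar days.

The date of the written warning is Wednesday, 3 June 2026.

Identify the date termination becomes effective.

The last day of the review period: 3 June 2026 + 14 days = 17 June 2026.
The last day of the improvement period: 10 calendar days after 17 June 2026 is 27 June 2026.
The last day of the consultation period: 28 calendar days after 27 June 2026 is 25 July 2026.
From Saturday, 25 July 2026, 10 business days (Jul 27, Jul 28, Jul 29, Jul 30, Jul 31, Aug 3, Aug 4, Aug 5, Aug 6, Aug 7, skipping weekends) brings us to Friday, 7 August 2026, which is the date termination becomes effective.

7 August 2026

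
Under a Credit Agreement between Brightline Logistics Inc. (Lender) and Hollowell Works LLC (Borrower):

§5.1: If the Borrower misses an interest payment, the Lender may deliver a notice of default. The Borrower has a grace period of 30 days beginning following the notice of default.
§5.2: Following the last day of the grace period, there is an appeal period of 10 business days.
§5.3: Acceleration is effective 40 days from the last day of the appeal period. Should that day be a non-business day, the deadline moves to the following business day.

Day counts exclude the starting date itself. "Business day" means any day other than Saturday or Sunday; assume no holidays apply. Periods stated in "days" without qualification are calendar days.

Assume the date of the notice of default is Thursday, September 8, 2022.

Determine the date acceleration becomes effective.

The last day of the grace period: September 8, 2022 + 30 days = October 8, 2022.
The last day of the appeal period: 10 business days after Saturday, October 8, 2022, skipping weekends — Oct 10, Oct 11, Oct 12, Oct 13, Oct 14, Oct 17, Oct 18, Oct 19, Oct 20, Oct 21 — lands on Friday, October 21, 2022.
Adding 40 calendar days to October 21, 2022 gives November 30, 2022, which is the date acceleration becomes effective. November 30, 2022 is a Wednesday, so no roll-forward applies.

November 30, 2022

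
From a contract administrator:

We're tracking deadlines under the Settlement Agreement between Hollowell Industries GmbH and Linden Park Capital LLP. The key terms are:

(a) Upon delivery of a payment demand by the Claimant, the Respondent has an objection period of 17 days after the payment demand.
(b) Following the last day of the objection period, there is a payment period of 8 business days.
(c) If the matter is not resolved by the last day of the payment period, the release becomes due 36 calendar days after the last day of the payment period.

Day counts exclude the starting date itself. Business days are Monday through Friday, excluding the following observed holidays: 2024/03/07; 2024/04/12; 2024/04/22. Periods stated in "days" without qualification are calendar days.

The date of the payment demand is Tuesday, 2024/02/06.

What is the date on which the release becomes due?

2024/04/11

Adding 17 calendar days to 2024/02/06 gives 2024/02/23, which is the last day of the objection period.
From Friday, 2024/02/23, 8 business days (Feb 26, Feb 27, Feb 28, Feb 29, Mar 1, Mar 4, Mar 5, Mar 6, skipping weekends) brings us to Wednesday, 2024/03/06, which is the last day of the payment period.
The date on which the release becomes due: 2024/03/06 + 36 days = 2024/04/11.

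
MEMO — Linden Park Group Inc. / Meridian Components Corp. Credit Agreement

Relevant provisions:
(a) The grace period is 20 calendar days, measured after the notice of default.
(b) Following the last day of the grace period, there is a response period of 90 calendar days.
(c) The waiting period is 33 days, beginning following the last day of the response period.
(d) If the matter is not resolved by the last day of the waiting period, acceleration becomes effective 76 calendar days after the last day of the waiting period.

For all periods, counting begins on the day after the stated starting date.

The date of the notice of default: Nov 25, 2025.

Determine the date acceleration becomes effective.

The last day of the grace period: Nov 25, 2025 + 20 days = Dec 15, 2025.
The last day of the response period: Dec 15, 2025 + 90 days = Mar 15, 2026.
The last day of the waiting period: Mar 15, 2026 + 33 days = Apr 17, 2026.
The date acceleration becomes effective: 76 calendar days after Apr 17, 2026 is Jul 2, 2026.

Jul 2, 2026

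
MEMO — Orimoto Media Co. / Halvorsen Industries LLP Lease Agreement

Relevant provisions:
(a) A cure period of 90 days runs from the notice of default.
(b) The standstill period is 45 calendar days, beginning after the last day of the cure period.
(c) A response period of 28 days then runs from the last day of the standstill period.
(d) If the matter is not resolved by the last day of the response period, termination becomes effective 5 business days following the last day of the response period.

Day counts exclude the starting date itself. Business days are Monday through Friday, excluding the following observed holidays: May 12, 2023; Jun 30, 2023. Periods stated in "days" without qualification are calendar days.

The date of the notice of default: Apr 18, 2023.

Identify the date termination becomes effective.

The last day of the cure period: 90 calendar days after Apr 18, 2023 is Jul 17, 2023.
Adding 45 calendar days to Jul 17, 2023 gives Aug 31, 2023, which is the last day of the standstill period.
The last day of the response period: 28 calendar days after Aug 31, 2023 is Sep 28, 2023.
The date termination becomes effective: counting 5 business days from Thursday, Sep 28, 2023 (Sep 29, Oct 2, Oct 3, Oct 4, Oct 5, skipping weekends) reaches Thursday, Oct 5, 2023.

Oct 5, 2023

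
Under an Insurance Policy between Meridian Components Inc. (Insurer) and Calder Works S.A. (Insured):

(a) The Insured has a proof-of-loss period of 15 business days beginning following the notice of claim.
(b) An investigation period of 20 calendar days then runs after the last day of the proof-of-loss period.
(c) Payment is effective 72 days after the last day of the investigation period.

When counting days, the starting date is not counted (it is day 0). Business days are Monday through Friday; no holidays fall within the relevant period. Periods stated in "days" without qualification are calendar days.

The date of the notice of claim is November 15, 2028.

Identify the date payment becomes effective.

March 8, 2029

From Wednesday, November 15, 2028, 15 business days (Nov 16, Nov 17, Nov 20, Nov 21, …, Dec 4, Dec 5, Dec 6, skipping weekends) brings us to Wednesday, December 6, 2028, which is the last day of the proof-of-loss period.
The last day of the investigation period: 20 calendar days after December 6, 2028 is December 26, 2028.
Adding 72 calendar days to December 26, 2028 gives March 8, 2029, which is the date payment becomes effective.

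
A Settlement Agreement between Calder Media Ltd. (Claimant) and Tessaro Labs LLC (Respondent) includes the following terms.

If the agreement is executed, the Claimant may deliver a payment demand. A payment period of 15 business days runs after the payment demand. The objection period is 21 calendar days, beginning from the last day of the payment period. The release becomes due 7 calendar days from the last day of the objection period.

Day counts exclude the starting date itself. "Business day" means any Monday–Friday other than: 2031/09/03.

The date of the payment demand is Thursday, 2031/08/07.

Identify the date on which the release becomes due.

The last day of the payment period: counting 15 business days from Thursday, 2031/08/07 (Aug 8, Aug 11, Aug 12, Aug 13, …, Aug 26, Aug 27, Aug 28, skipping weekends) reaches Thursday, 2031/08/28.
The last day of the objection period: 2031/08/28 + 21 days = 2031/09/18.
The date on which the release becomes due: 7 calendar days after 2031/09/18 is 2031/09/25.

2031/09/25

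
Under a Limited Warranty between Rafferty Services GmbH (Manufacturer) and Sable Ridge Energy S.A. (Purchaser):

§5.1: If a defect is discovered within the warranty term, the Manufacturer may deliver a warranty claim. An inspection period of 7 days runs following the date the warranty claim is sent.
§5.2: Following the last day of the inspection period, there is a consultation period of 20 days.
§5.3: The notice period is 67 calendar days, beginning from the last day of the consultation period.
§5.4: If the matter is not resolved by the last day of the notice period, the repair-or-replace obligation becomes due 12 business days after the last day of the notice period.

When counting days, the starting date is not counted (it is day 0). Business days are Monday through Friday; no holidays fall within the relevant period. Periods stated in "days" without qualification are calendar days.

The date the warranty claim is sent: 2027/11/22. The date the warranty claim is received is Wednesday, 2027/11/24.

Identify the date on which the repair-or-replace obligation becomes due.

2028/03/13

The last day of the inspection period: 7 calendar days after 2027/11/22 is 2027/11/29.
Adding 20 calendar days to 2027/11/29 gives 2027/12/19, which is the last day of the consultation period.
The last day of the notice period: 67 calendar days after 2027/12/19 is 2028/02/24.
The date on which the repair-or-replace obligation becomes due: counting 12 business days from Thursday, 2028/02/24 (Feb 25, Feb 28, Feb 29, Mar 1, …, Mar 9, Mar 10, Mar 13, skipping weekends) reaches Monday, 2028/03/13.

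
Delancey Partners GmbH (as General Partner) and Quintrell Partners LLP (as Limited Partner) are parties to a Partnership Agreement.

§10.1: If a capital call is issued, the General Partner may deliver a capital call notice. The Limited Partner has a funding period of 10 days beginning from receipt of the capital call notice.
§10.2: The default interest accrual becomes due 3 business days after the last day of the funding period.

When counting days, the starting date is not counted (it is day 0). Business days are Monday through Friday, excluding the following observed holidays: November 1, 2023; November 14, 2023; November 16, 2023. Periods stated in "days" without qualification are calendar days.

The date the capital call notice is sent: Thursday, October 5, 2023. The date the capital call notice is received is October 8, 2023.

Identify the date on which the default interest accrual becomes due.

October 23, 2023

The last day of the funding period: October 8, 2023 + 10 days = October 18, 2023.
From Wednesday, October 18, 2023, 3 business days (Oct 19, Oct 20, Oct 23, skipping weekends) brings us to Monday, October 23, 2023, which is the date on which the default interest accrual becomes due.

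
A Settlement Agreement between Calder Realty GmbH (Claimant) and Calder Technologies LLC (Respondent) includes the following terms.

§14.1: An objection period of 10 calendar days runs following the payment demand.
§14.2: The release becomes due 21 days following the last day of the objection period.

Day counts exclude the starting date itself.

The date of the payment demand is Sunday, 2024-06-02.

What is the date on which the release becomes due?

Adding 10 calendar days to 2024-06-02 gives 2024-06-12, which is the last day of the objection period.
Adding 21 calendar days to 2024-06-12 gives 2024-07-03, which is the date on which the release becomes due.

2024-07-03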